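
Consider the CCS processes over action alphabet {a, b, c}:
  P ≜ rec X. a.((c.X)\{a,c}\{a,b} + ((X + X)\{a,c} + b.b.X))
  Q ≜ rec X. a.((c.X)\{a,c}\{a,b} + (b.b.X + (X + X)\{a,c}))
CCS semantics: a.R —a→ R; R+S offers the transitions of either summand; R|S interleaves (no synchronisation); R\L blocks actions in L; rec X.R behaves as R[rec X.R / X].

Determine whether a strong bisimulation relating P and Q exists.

YES

P's transition system — 3 states:
  u0 = rec X. a.((c.X)\{a,c}\{a,b} + ((X + X)\{a,c} + b.b.X)) :: -a-> u1
  u1 = (c.(rec X. a.((c.X)\{a,c}\{a,b} + ((X + X)\{a,c} + b.b.X))))\{a,c}\{a,b} + (((rec X. a.((c.X)\{a,c}\{a,b} + ((X + X)\{a,c} + b.b.X))) + (rec X. a.((c.X)\{a,c}\{a,b} + ((X + X)\{a,c} + b.b.X))))\{a,c} + b.b.(rec X. a.((c.X)\{a,c}\{a,b} + ((X + X)\{a,c} + b.b.X)))) :: -b-> u2
  u2 = b.(rec X. a.((c.X)\{a,c}\{a,b} + ((X + X)\{a,c} + b.b.X))) :: -b-> u0
Q's transition system — 3 states:
  v0 = rec X. a.((c.X)\{a,c}\{a,b} + (b.b.X + (X + X)\{a,c})) :: -a-> v1
  v1 = (c.(rec X. a.((c.X)\{a,c}\{a,b} + (b.b.X + (X + X)\{a,c}))))\{a,c}\{a,b} + (b.b.(rec X. a.((c.X)\{a,c}\{a,b} + (b.b.X + (X + X)\{a,c}))) + ((rec X. a.((c.X)\{a,c}\{a,b} + (b.b.X + (X + X)\{a,c}))) + (rec X. a.((c.X)\{a,c}\{a,b} + (b.b.X + (X + X)\{a,c}))))\{a,c}) :: -b-> v2
  v2 = b.(rec X. a.((c.X)\{a,c}\{a,b} + (b.b.X + (X + X)\{a,c}))) :: -b-> v0
Partition-refinement fixed point:
  B0 = {u0, v0}
  B1 = {u1, v1}
  B2 = {u2, v2}
u0 ∈ B0, v0 ∈ B0 → same block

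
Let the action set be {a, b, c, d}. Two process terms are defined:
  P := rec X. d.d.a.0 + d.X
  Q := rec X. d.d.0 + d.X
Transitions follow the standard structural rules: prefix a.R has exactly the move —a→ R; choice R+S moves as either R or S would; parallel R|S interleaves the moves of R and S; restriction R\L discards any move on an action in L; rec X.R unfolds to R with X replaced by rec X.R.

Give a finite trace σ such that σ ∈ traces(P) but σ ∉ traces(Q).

dda

LTS(P): 4 reachable states
  s0 = rec X. d.d.a.0 + d.X → —d→ s0, —d→ s1
  s1 = d.a.0 → —d→ s2
  s2 = a.0 → —a→ s3
  s3 = 0 → stopped
LTS(Q): 3 reachable states
  t0 = rec X. d.d.0 + d.X → —d→ t0, —d→ t1
  t1 = d.0 → —d→ t2
  t2 = 0 → stopped
Executing dda from P (initial set {s0}):
  [1] d ⇒ {s0, s1}
  [2] d ⇒ {s0, s1, s2}
  [3] a ⇒ {s3}
  — P admits the full trace.
Executing dda from Q (initial set {t0}):
  [1] d ⇒ {t0, t1}
  [2] d ⇒ {t0, t1, t2}
  [3] a ⇒ ∅  — Q cannot continue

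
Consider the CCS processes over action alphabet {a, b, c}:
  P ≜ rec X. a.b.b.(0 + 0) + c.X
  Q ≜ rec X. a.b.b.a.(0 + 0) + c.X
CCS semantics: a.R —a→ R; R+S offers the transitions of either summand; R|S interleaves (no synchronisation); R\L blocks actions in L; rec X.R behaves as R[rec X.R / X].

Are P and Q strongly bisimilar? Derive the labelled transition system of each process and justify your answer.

Reachable graph of P (4 states):
  u0 = rec X. a.b.b.(0 + 0) + c.X ⊢ =a=> u1, =c=> u0
  u1 = b.b.(0 + 0) ⊢ =b=> u2
  u2 = b.(0 + 0) ⊢ =b=> u3
  u3 = 0 + 0 ⊢ ∅
Reachable graph of Q (5 states):
  v0 = rec X. a.b.b.a.(0 + 0) + c.X ⊢ =a=> v1, =c=> v0
  v1 = b.b.a.(0 + 0) ⊢ =b=> v2
  v2 = b.a.(0 + 0) ⊢ =b=> v3
  v3 = a.(0 + 0) ⊢ =a=> v4
  v4 = 0 + 0 ⊢ ∅
Coarsest stable partition (strong bisimilarity classes):
  B0 = {u0}
  B1 = {u1}
  B2 = {u2}
  B3 = {u3, v4}
  B4 = {v0}
  B5 = {v1}
  B6 = {v2}
  B7 = {v3}
u0 ∈ B0, v0 ∈ B4 → different blocks

NO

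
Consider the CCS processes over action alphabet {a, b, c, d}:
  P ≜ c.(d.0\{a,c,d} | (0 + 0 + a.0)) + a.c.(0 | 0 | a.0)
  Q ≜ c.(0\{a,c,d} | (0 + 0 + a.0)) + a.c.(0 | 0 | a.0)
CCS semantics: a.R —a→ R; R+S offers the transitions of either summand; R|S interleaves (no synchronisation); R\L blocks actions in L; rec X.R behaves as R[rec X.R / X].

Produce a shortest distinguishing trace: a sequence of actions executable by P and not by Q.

LTS(P): 8 reachable states
  s0 = c.(d.0\{a,c,d} | (0 + 0 + a.0)) + a.c.(0 | 0 | a.0) has moves —a→ s1, —c→ s2
  s1 = c.(0 | 0 | a.0) has moves —c→ s3
  s2 = d.0\{a,c,d} | (0 + 0 + a.0) has moves —a→ s4, —d→ s5
  s3 = 0 | 0 | a.0 has moves —a→ s6
  s4 = d.0\{a,c,d} | 0 has moves —d→ s7
  s5 = 0\{a,c,d} | (0 + 0 + a.0) has moves —a→ s7
  s6 = 0 | 0 | 0 has moves stopped
  s7 = 0\{a,c,d} | 0 has moves stopped
LTS(Q): 6 reachable states
  t0 = c.(0\{a,c,d} | (0 + 0 + a.0)) + a.c.(0 | 0 | a.0) has moves —a→ t1, —c→ t2
  t1 = c.(0 | 0 | a.0) has moves —c→ t3
  t2 = 0\{a,c,d} | (0 + 0 + a.0) has moves —a→ t4
  t3 = 0 | 0 | a.0 has moves —a→ t5
  t4 = 0\{a,c,d} | 0 has moves stopped
  t5 = 0 | 0 | 0 has moves stopped
Trace ⟨cd⟩ through P, begin at {s0}:
  [1] c ⇒ {s2}
  [2] d ⇒ {s5}
  P completes σ.
Trace ⟨cd⟩ through Q, begin at {t0}:
  [1] c ⇒ {t2}
  [2] d ⇒ ∅  — Q cannot continue

cd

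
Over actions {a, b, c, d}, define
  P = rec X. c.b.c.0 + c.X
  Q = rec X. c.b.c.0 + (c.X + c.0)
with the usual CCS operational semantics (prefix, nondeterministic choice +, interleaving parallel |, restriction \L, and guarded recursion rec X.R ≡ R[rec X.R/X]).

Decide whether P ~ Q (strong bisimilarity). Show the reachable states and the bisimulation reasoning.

not bisimilar

Reachable graph of P (4 states):
  m0 = rec X. c.b.c.0 + c.X ⊢ --c--▸ m0, --c--▸ m1
  m1 = b.c.0 ⊢ --b--▸ m2
  m2 = c.0 ⊢ --c--▸ m3
  m3 = 0 ⊢ (no moves)
Reachable graph of Q (4 states):
  n0 = rec X. c.b.c.0 + (c.X + c.0) ⊢ --c--▸ n0, --c--▸ n1, --c--▸ n2
  n1 = 0 ⊢ (no moves)
  n2 = b.c.0 ⊢ --b--▸ n3
  n3 = c.0 ⊢ --c--▸ n1
Bisimilarity quotient blocks:
  B0 = {m0}
  B1 = {m1, n2}
  B2 = {m2, n3}
  B3 = {m3, n1}
  B4 = {n0}
m0 ∈ B0, n0 ∈ B4 → different blocks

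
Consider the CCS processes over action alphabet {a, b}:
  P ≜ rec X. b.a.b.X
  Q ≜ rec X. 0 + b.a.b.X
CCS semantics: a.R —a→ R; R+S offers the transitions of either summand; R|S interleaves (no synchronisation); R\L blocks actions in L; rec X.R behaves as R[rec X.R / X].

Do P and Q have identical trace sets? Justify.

Reachable graph of P (3 states):
  m0 = rec X. b.a.b.X :: =b=> m1
  m1 = a.b.(rec X. b.a.b.X) :: =a=> m2
  m2 = b.(rec X. b.a.b.X) :: =b=> m0
Reachable graph of Q (3 states):
  n0 = rec X. 0 + b.a.b.X :: =b=> n1
  n1 = a.b.(rec X. 0 + b.a.b.X) :: =a=> n2
  n2 = b.(rec X. 0 + b.a.b.X) :: =b=> n0
Partition-refinement fixed point:
  B0 = {m0, n0}
  B1 = {m1, n1}
  B2 = {m2, n2}
m0 ∈ B0, n0 ∈ B0 → same block
Bisimilar ⇒ trace-equivalent.

traces(P) = traces(Q)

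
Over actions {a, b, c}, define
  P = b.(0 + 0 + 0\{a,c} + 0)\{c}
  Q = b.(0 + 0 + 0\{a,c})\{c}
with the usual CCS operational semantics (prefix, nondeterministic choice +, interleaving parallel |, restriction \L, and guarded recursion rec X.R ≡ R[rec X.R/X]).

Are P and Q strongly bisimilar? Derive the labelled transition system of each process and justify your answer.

P ~ Q

P's transition system — 2 states:
  p0 = b.(0 + 0 + 0\{a,c} + 0)\{c} ⊢ --b--▸ p1
  p1 = (0 + 0 + 0\{a,c} + 0)\{c} ⊢ (no moves)
Q's transition system — 2 states:
  q0 = b.(0 + 0 + 0\{a,c})\{c} ⊢ --b--▸ q1
  q1 = (0 + 0 + 0\{a,c})\{c} ⊢ (no moves)
Coarsest stable partition (strong bisimilarity classes):
  B0 = {p0, q0}
  B1 = {p1, q1}
p0 ∈ B0, q0 ∈ B0 → same block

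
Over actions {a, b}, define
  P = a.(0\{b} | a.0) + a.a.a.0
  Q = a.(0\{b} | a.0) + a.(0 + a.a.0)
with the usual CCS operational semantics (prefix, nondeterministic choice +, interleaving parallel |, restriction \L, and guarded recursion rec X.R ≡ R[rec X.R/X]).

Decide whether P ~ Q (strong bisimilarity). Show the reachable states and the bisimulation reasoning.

P's transition system — 6 states:
  m0 = a.(0\{b} | a.0) + a.a.a.0 → ··a··> m1, ··a··> m2
  m1 = 0\{b} | a.0 → ··a··> m3
  m2 = a.a.0 → ··a··> m4
  m3 = 0\{b} | 0 → deadlocked
  m4 = a.0 → ··a··> m5
  m5 = 0 → deadlocked
Q's transition system — 6 states:
  n0 = a.(0\{b} | a.0) + a.(0 + a.a.0) → ··a··> n1, ··a··> n2
  n1 = 0 + a.a.0 → ··a··> n3
  n2 = 0\{b} | a.0 → ··a··> n4
  n3 = a.0 → ··a··> n5
  n4 = 0\{b} | 0 → deadlocked
  n5 = 0 → deadlocked
Partition-refinement fixed point:
  B0 = {m0, n0}
  B1 = {m1, m4, n2, n3}
  B2 = {m3, m5, n4, n5}
  B3 = {m2, n1}
m0 ∈ B0, n0 ∈ B0 → same block

bisimilar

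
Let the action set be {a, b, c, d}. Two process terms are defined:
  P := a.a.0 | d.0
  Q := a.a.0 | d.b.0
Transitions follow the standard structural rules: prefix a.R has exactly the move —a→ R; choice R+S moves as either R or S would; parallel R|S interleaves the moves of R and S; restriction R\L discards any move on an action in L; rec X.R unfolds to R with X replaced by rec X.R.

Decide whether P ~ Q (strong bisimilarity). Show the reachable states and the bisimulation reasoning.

Reachable graph of P (6 states):
  m0 = a.a.0 | d.0 has moves -a-> m1, -d-> m2
  m1 = a.0 | d.0 has moves -a-> m3, -d-> m4
  m2 = a.a.0 | 0 has moves -a-> m4
  m3 = 0 | d.0 has moves -d-> m5
  m4 = a.0 | 0 has moves -a-> m5
  m5 = 0 | 0 has moves ∅
Reachable graph of Q (9 states):
  n0 = a.a.0 | d.b.0 has moves -a-> n1, -d-> n2
  n1 = a.0 | d.b.0 has moves -a-> n3, -d-> n4
  n2 = a.a.0 | b.0 has moves -a-> n4, -b-> n5
  n3 = 0 | d.b.0 has moves -d-> n6
  n4 = a.0 | b.0 has moves -a-> n6, -b-> n7
  n5 = a.a.0 | 0 has moves -a-> n7
  n6 = 0 | b.0 has moves -b-> n8
  n7 = a.0 | 0 has moves -a-> n8
  n8 = 0 | 0 has moves ∅
Bisimilarity quotient blocks:
  B0 = {m0}
  B1 = {m1}
  B2 = {m3}
  B3 = {m5, n8}
  B4 = {m4, n7}
  B5 = {m2, n5}
  B6 = {n0}
  B7 = {n2}
  B8 = {n4}
  B9 = {n6}
  B10 = {n1}
  B11 = {n3}
m0 ∈ B0, n0 ∈ B6 → different blocks

not bisimilar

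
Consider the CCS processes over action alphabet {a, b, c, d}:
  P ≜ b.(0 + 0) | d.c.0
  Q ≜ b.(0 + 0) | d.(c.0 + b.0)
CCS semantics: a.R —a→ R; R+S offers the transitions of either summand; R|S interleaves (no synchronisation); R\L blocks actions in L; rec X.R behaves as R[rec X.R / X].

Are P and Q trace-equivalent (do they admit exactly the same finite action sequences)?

NO — witness ⟨bdb⟩

Reachable graph of P (6 states):
  p0 = b.(0 + 0) | d.c.0 :: -b-> p1, -d-> p2
  p1 = (0 + 0) | d.c.0 :: -d-> p3
  p2 = b.(0 + 0) | c.0 :: -b-> p3, -c-> p4
  p3 = (0 + 0) | c.0 :: -c-> p5
  p4 = b.(0 + 0) | 0 :: -b-> p5
  p5 = (0 + 0) | 0 :: (no moves)
Reachable graph of Q (6 states):
  q0 = b.(0 + 0) | d.(c.0 + b.0) :: -b-> q1, -d-> q2
  q1 = (0 + 0) | d.(c.0 + b.0) :: -d-> q3
  q2 = b.(0 + 0) | (c.0 + b.0) :: -b-> q3, -b-> q4, -c-> q4
  q3 = (0 + 0) | (c.0 + b.0) :: -b-> q5, -c-> q5
  q4 = b.(0 + 0) | 0 :: -b-> q5
  q5 = (0 + 0) | 0 :: (no moves)
Executing bdb from Q (initial set {q0}):
  after b @ step 1: {q1}
  after d @ step 2: {q3}
  after b @ step 3: {q5}
  — Q admits the full trace.
Executing bdb from P (initial set {p0}):
  after b @ step 1: {p1}
  after d @ step 2: {p3}
  after b @ step 3: ∅ (P stuck)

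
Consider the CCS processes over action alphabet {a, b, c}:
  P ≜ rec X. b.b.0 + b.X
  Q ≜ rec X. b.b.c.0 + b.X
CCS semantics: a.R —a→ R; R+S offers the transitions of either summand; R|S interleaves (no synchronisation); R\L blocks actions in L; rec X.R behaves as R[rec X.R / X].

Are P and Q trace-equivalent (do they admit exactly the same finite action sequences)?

LTS(P): 3 reachable states
  p0 = rec X. b.b.0 + b.X → ··b··> p0, ··b··> p1
  p1 = b.0 → ··b··> p2
  p2 = 0 → ∅
LTS(Q): 4 reachable states
  q0 = rec X. b.b.c.0 + b.X → ··b··> q0, ··b··> q1
  q1 = b.c.0 → ··b··> q2
  q2 = c.0 → ··c··> q3
  q3 = 0 → ∅
Run σ = ⟨bbc⟩ on Q: start {q0}
  [1] b ⇒ {q0, q1}
  [2] b ⇒ {q0, q1, q2}
  [3] c ⇒ {q3}
  ✓ Q
Run σ = ⟨bbc⟩ on P: start {p0}
  [1] b ⇒ {p0, p1}
  [2] b ⇒ {p0, p1, p2}
  [3] c ⇒ no successor for P

trace-distinct — witness ⟨bbc⟩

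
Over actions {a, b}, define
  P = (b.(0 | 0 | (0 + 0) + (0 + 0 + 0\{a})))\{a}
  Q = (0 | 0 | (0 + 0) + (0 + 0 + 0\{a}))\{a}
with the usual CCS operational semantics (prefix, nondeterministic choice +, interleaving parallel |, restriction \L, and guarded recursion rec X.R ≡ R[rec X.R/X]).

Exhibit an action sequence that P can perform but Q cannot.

P's transition system — 2 states:
  u0 = (b.(0 | 0 | (0 + 0) + (0 + 0 + 0\{a})))\{a} | —b→ u1
  u1 = (0 | 0 | (0 + 0) + (0 + 0 + 0\{a}))\{a} | ·
Q's transition system — 1 states:
  v0 = (0 | 0 | (0 + 0) + (0 + 0 + 0\{a}))\{a} | ·
Trace ⟨b⟩ through P, begin at {u0}:
  step 1 (b): {u1}
  — P admits the full trace.
Trace ⟨b⟩ through Q, begin at {v0}:
  step 1 (b): ∅  — Q cannot continue

b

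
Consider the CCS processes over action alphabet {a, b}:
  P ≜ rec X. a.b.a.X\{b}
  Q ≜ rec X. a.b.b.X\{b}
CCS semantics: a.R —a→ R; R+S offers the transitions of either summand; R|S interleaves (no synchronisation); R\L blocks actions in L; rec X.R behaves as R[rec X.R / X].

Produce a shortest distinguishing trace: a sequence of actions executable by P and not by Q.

LTS(P): 5 reachable states
  u0 = rec X. a.b.a.X\{b} has moves ··a··> u1
  u1 = b.a.(rec X. a.b.a.X\{b})\{b} has moves ··b··> u2
  u2 = a.(rec X. a.b.a.X\{b})\{b} has moves ··a··> u3
  u3 = (rec X. a.b.a.X\{b})\{b} has moves ··a··> u4
  u4 = (b.a.(rec X. a.b.a.X\{b})\{b})\{b} has moves (no moves)
LTS(Q): 5 reachable states
  v0 = rec X. a.b.b.X\{b} has moves ··a··> v1
  v1 = b.b.(rec X. a.b.b.X\{b})\{b} has moves ··b··> v2
  v2 = b.(rec X. a.b.b.X\{b})\{b} has moves ··b··> v3
  v3 = (rec X. a.b.b.X\{b})\{b} has moves ··a··> v4
  v4 = (b.b.(rec X. a.b.b.X\{b})\{b})\{b} has moves (no moves)
Run σ = ⟨aba⟩ on P: start {u0}
  after a @ step 1: {u1}
  after b @ step 2: {u2}
  after a @ step 3: {u3}
  — P admits the full trace.
Run σ = ⟨aba⟩ on Q: start {v0}
  after a @ step 1: {v1}
  after b @ step 2: {v2}
  after a @ step 3: ∅  — Q cannot continue

aba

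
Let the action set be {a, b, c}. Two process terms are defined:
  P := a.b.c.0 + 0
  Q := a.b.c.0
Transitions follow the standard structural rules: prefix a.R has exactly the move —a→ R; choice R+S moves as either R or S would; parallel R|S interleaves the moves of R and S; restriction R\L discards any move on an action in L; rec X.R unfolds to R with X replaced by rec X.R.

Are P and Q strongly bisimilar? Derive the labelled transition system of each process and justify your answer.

LTS(P): 4 reachable states
  u0 = a.b.c.0 + 0 :: -a-> u1
  u1 = b.c.0 :: -b-> u2
  u2 = c.0 :: -c-> u3
  u3 = 0 :: ·
LTS(Q): 4 reachable states
  v0 = a.b.c.0 :: -a-> v1
  v1 = b.c.0 :: -b-> v2
  v2 = c.0 :: -c-> v3
  v3 = 0 :: ·
Partition-refinement fixed point:
  B0 = {u0, v0}
  B1 = {u1, v1}
  B2 = {u2, v2}
  B3 = {u3, v3}
u0 ∈ B0, v0 ∈ B0 → same block

YES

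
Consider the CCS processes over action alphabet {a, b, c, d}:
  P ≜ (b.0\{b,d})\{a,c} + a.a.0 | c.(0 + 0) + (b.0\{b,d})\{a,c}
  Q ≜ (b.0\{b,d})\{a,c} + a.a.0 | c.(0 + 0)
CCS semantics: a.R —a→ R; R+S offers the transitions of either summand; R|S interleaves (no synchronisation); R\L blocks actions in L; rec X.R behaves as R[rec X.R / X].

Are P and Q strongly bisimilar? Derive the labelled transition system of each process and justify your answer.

Reachable graph of P (7 states):
  m0 = (b.0\{b,d})\{a,c} + a.a.0 | c.(0 + 0) + (b.0\{b,d})\{a,c} | ··a··> m1, ··b··> m2, ··c··> m3
  m1 = a.0 | c.(0 + 0) | ··a··> m4, ··c··> m5
  m2 = 0\{b,d}\{a,c} | (no moves)
  m3 = a.a.0 | (0 + 0) | ··a··> m5
  m4 = 0 | c.(0 + 0) | ··c··> m6
  m5 = a.0 | (0 + 0) | ··a··> m6
  m6 = 0 | (0 + 0) | (no moves)
Reachable graph of Q (7 states):
  n0 = (b.0\{b,d})\{a,c} + a.a.0 | c.(0 + 0) | ··a··> n1, ··b··> n2, ··c··> n3
  n1 = a.0 | c.(0 + 0) | ··a··> n4, ··c··> n5
  n2 = 0\{b,d}\{a,c} | (no moves)
  n3 = a.a.0 | (0 + 0) | ··a··> n5
  n4 = 0 | c.(0 + 0) | ··c··> n6
  n5 = a.0 | (0 + 0) | ··a··> n6
  n6 = 0 | (0 + 0) | (no moves)
Bisimilarity quotient blocks:
  B0 = {m0, n0}
  B1 = {m3, n3}
  B2 = {m5, n5}
  B3 = {m2, m6, n2, n6}
  B4 = {m1, n1}
  B5 = {m4, n4}
m0 ∈ B0, n0 ∈ B0 → same block

bisimilar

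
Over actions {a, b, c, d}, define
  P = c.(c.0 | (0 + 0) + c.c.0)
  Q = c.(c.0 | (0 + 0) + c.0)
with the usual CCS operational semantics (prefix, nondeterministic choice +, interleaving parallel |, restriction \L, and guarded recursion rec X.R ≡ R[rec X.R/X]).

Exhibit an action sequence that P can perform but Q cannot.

ccc

Reachable graph of P (5 states):
  s0 = c.(c.0 | (0 + 0) + c.c.0) has moves --c--▸ s1
  s1 = c.0 | (0 + 0) + c.c.0 has moves --c--▸ s2, --c--▸ s3
  s2 = 0 | (0 + 0) has moves ·
  s3 = c.0 has moves --c--▸ s4
  s4 = 0 has moves ·
Reachable graph of Q (4 states):
  t0 = c.(c.0 | (0 + 0) + c.0) has moves --c--▸ t1
  t1 = c.0 | (0 + 0) + c.0 has moves --c--▸ t2, --c--▸ t3
  t2 = 0 has moves ·
  t3 = 0 | (0 + 0) has moves ·
Trace ⟨ccc⟩ through P, begin at {s0}:
  after c @ step 1: {s1}
  after c @ step 2: {s2, s3}
  after c @ step 3: {s4}
  P completes σ.
Trace ⟨ccc⟩ through Q, begin at {t0}:
  after c @ step 1: {t1}
  after c @ step 2: {t2, t3}
  after c @ step 3: no successor for Q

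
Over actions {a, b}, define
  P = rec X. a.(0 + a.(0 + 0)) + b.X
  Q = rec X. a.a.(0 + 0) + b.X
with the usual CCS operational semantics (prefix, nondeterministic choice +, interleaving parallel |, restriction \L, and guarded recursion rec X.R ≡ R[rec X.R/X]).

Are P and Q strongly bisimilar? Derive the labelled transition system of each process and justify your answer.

Reachable graph of P (3 states):
  m0 = rec X. a.(0 + a.(0 + 0)) + b.X :: --a--▸ m1, --b--▸ m0
  m1 = 0 + a.(0 + 0) :: --a--▸ m2
  m2 = 0 + 0 :: (no moves)
Reachable graph of Q (3 states):
  n0 = rec X. a.a.(0 + 0) + b.X :: --a--▸ n1, --b--▸ n0
  n1 = a.(0 + 0) :: --a--▸ n2
  n2 = 0 + 0 :: (no moves)
Coarsest stable partition (strong bisimilarity classes):
  B0 = {m0, n0}
  B1 = {m1, n1}
  B2 = {m2, n2}
m0 ∈ B0, n0 ∈ B0 → same block

bisimilar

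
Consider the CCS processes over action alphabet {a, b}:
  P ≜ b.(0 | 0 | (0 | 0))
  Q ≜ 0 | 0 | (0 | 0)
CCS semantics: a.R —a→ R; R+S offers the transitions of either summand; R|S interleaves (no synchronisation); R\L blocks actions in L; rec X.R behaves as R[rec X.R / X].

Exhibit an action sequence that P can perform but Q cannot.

Reachable graph of P (2 states):
  m0 = b.(0 | 0 | (0 | 0)) ⊢ —b→ m1
  m1 = 0 | 0 | (0 | 0) ⊢ ·
Reachable graph of Q (1 states):
  n0 = 0 | 0 | (0 | 0) ⊢ ·
Executing b from P (initial set {m0}):
  step 1 (b): {m1}
  P completes σ.
Executing b from Q (initial set {n0}):
  step 1 (b): ∅ (Q stuck)

b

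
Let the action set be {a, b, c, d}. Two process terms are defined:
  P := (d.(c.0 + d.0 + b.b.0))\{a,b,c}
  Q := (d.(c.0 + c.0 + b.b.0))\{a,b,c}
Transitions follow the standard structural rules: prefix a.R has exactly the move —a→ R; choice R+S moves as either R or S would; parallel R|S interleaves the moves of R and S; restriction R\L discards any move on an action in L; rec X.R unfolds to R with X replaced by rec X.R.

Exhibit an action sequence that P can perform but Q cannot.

Reachable graph of P (3 states):
  m0 = (d.(c.0 + d.0 + b.b.0))\{a,b,c} | —d→ m1
  m1 = (c.0 + d.0 + b.b.0)\{a,b,c} | —d→ m2
  m2 = 0\{a,b,c} | stopped
Reachable graph of Q (2 states):
  n0 = (d.(c.0 + c.0 + b.b.0))\{a,b,c} | —d→ n1
  n1 = (c.0 + c.0 + b.b.0)\{a,b,c} | stopped
Executing dd from P (initial set {m0}):
  step 1 (d): {m1}
  step 2 (d): {m2}
  — P admits the full trace.
Executing dd from Q (initial set {n0}):
  step 1 (d): {n1}
  step 2 (d): no successor for Q

dd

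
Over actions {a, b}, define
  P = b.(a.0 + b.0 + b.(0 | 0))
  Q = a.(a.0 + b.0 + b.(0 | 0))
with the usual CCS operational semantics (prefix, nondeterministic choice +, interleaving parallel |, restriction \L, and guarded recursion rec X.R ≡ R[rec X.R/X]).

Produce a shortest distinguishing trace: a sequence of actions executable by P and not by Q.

LTS(P): 4 reachable states
  m0 = b.(a.0 + b.0 + b.(0 | 0)) ⊢ =b=> m1
  m1 = a.0 + b.0 + b.(0 | 0) ⊢ =a=> m2, =b=> m2, =b=> m3
  m2 = 0 ⊢ ∅
  m3 = 0 | 0 ⊢ ∅
LTS(Q): 4 reachable states
  n0 = a.(a.0 + b.0 + b.(0 | 0)) ⊢ =a=> n1
  n1 = a.0 + b.0 + b.(0 | 0) ⊢ =a=> n2, =b=> n2, =b=> n3
  n2 = 0 ⊢ ∅
  n3 = 0 | 0 ⊢ ∅
Run σ = ⟨b⟩ on P: start {m0}
  after b @ step 1: {m1}
  P completes σ.
Run σ = ⟨b⟩ on Q: start {n0}
  after b @ step 1: ∅ (Q stuck)

b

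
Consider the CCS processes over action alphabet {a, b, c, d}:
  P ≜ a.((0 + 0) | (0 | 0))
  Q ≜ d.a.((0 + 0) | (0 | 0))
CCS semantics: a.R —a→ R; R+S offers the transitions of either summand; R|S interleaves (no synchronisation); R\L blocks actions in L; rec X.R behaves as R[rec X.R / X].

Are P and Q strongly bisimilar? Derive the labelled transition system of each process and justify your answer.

P's transition system — 2 states:
  m0 = a.((0 + 0) | (0 | 0)) :: =a=> m1
  m1 = (0 + 0) | (0 | 0) :: (no moves)
Q's transition system — 3 states:
  n0 = d.a.((0 + 0) | (0 | 0)) :: =d=> n1
  n1 = a.((0 + 0) | (0 | 0)) :: =a=> n2
  n2 = (0 + 0) | (0 | 0) :: (no moves)
Bisimilarity quotient blocks:
  B0 = {m0, n1}
  B1 = {m1, n2}
  B2 = {n0}
m0 ∈ B0, n0 ∈ B2 → different blocks

NO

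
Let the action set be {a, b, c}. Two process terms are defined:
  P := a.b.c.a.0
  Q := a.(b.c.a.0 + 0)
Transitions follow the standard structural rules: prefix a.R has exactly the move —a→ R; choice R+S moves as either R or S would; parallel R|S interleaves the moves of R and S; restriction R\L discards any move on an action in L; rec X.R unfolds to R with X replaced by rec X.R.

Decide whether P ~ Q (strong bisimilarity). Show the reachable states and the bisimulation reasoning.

LTS(P): 5 reachable states
  u0 = a.b.c.a.0 has moves --a--▸ u1
  u1 = b.c.a.0 has moves --b--▸ u2
  u2 = c.a.0 has moves --c--▸ u3
  u3 = a.0 has moves --a--▸ u4
  u4 = 0 has moves stopped
LTS(Q): 5 reachable states
  v0 = a.(b.c.a.0 + 0) has moves --a--▸ v1
  v1 = b.c.a.0 + 0 has moves --b--▸ v2
  v2 = c.a.0 has moves --c--▸ v3
  v3 = a.0 has moves --a--▸ v4
  v4 = 0 has moves stopped
Partition-refinement fixed point:
  B0 = {u0, v0}
  B1 = {u1, v1}
  B2 = {u2, v2}
  B3 = {u3, v3}
  B4 = {u4, v4}
u0 ∈ B0, v0 ∈ B0 → same block

P ~ Q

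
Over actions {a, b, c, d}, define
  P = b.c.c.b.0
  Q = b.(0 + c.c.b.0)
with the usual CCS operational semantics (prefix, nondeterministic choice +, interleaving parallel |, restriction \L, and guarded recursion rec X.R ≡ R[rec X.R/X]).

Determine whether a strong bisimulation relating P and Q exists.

YES

LTS(P): 5 reachable states
  u0 = b.c.c.b.0 → =b=> u1
  u1 = c.c.b.0 → =c=> u2
  u2 = c.b.0 → =c=> u3
  u3 = b.0 → =b=> u4
  u4 = 0 → stopped
LTS(Q): 5 reachable states
  v0 = b.(0 + c.c.b.0) → =b=> v1
  v1 = 0 + c.c.b.0 → =c=> v2
  v2 = c.b.0 → =c=> v3
  v3 = b.0 → =b=> v4
  v4 = 0 → stopped
Bisimilarity quotient blocks:
  B0 = {u0, v0}
  B1 = {u1, v1}
  B2 = {u2, v2}
  B3 = {u3, v3}
  B4 = {u4, v4}
u0 ∈ B0, v0 ∈ B0 → same block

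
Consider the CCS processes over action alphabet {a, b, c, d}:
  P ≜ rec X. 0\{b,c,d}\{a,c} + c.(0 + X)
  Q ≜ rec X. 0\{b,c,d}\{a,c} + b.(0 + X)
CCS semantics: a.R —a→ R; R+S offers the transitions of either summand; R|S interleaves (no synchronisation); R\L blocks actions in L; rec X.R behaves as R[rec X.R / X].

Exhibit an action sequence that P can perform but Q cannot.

c

LTS(P): 2 reachable states
  s0 = rec X. 0\{b,c,d}\{a,c} + c.(0 + X) → —c→ s1
  s1 = 0 + (rec X. 0\{b,c,d}\{a,c} + c.(0 + X)) → —c→ s1
LTS(Q): 2 reachable states
  t0 = rec X. 0\{b,c,d}\{a,c} + b.(0 + X) → —b→ t1
  t1 = 0 + (rec X. 0\{b,c,d}\{a,c} + b.(0 + X)) → —b→ t1
Trace ⟨c⟩ through P, begin at {s0}:
  after c @ step 1: {s1}
  P completes σ.
Trace ⟨c⟩ through Q, begin at {t0}:
  after c @ step 1: ∅ (Q stuck)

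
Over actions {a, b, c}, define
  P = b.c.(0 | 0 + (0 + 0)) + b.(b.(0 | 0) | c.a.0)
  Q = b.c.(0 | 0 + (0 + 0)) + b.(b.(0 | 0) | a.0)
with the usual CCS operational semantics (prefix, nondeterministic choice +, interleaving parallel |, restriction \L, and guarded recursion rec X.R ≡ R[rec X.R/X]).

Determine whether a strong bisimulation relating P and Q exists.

P's transition system — 9 states:
  m0 = b.c.(0 | 0 + (0 + 0)) + b.(b.(0 | 0) | c.a.0) | =b=> m1, =b=> m2
  m1 = b.(0 | 0) | c.a.0 | =b=> m3, =c=> m4
  m2 = c.(0 | 0 + (0 + 0)) | =c=> m5
  m3 = 0 | 0 | c.a.0 | =c=> m6
  m4 = b.(0 | 0) | a.0 | =a=> m7, =b=> m6
  m5 = 0 | 0 + (0 + 0) | (no moves)
  m6 = 0 | 0 | a.0 | =a=> m8
  m7 = b.(0 | 0) | 0 | =b=> m8
  m8 = 0 | 0 | 0 | (no moves)
Q's transition system — 7 states:
  n0 = b.c.(0 | 0 + (0 + 0)) + b.(b.(0 | 0) | a.0) | =b=> n1, =b=> n2
  n1 = b.(0 | 0) | a.0 | =a=> n3, =b=> n4
  n2 = c.(0 | 0 + (0 + 0)) | =c=> n5
  n3 = b.(0 | 0) | 0 | =b=> n6
  n4 = 0 | 0 | a.0 | =a=> n6
  n5 = 0 | 0 + (0 + 0) | (no moves)
  n6 = 0 | 0 | 0 | (no moves)
Partition-refinement fixed point:
  B0 = {m0}
  B1 = {m1}
  B2 = {m3}
  B3 = {m6, n4}
  B4 = {m5, m8, n5, n6}
  B5 = {m4, n1}
  B6 = {m7, n3}
  B7 = {m2, n2}
  B8 = {n0}
m0 ∈ B0, n0 ∈ B8 → different blocks

not bisimilar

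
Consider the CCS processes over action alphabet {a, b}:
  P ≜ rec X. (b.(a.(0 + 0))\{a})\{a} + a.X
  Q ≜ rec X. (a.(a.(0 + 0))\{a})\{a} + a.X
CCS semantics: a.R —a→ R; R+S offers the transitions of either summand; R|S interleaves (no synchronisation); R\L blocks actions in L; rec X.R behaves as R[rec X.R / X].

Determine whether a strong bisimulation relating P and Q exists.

P's transition system — 2 states:
  u0 = rec X. (b.(a.(0 + 0))\{a})\{a} + a.X | -a-> u0, -b-> u1
  u1 = (a.(0 + 0))\{a}\{a} | stopped
Q's transition system — 1 states:
  v0 = rec X. (a.(a.(0 + 0))\{a})\{a} + a.X | -a-> v0
Coarsest stable partition (strong bisimilarity classes):
  B0 = {u0}
  B1 = {u1}
  B2 = {v0}
u0 ∈ B0, v0 ∈ B2 → different blocks

not bisimilar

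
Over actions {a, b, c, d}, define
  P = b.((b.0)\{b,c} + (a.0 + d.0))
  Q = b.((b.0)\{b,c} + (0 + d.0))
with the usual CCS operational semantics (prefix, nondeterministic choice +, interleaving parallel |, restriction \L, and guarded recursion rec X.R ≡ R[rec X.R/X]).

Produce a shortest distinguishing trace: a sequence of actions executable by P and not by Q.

ba

LTS(P): 3 reachable states
  p0 = b.((b.0)\{b,c} + (a.0 + d.0)) → —b→ p1
  p1 = (b.0)\{b,c} + (a.0 + d.0) → —a→ p2, —d→ p2
  p2 = 0 → ∅
LTS(Q): 3 reachable states
  q0 = b.((b.0)\{b,c} + (0 + d.0)) → —b→ q1
  q1 = (b.0)\{b,c} + (0 + d.0) → —d→ q2
  q2 = 0 → ∅
Run σ = ⟨ba⟩ on P: start {p0}
  step 1 (b): {p1}
  step 2 (a): {p2}
  P completes σ.
Run σ = ⟨ba⟩ on Q: start {q0}
  step 1 (b): {q1}
  step 2 (a): ∅  — Q cannot continue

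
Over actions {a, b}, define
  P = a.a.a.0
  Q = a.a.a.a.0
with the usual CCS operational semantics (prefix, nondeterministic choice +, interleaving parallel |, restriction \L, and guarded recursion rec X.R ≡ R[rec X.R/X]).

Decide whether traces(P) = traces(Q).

trace-distinct — witness ⟨aaaa⟩

P's transition system — 4 states:
  p0 = a.a.a.0 ⊢ --a--▸ p1
  p1 = a.a.0 ⊢ --a--▸ p2
  p2 = a.0 ⊢ --a--▸ p3
  p3 = 0 ⊢ deadlocked
Q's transition system — 5 states:
  q0 = a.a.a.a.0 ⊢ --a--▸ q1
  q1 = a.a.a.0 ⊢ --a--▸ q2
  q2 = a.a.0 ⊢ --a--▸ q3
  q3 = a.0 ⊢ --a--▸ q4
  q4 = 0 ⊢ deadlocked
Executing aaaa from Q (initial set {q0}):
  after a @ step 1: {q1}
  after a @ step 2: {q2}
  after a @ step 3: {q3}
  after a @ step 4: {q4}
  — Q admits the full trace.
Executing aaaa from P (initial set {p0}):
  after a @ step 1: {p1}
  after a @ step 2: {p2}
  after a @ step 3: {p3}
  after a @ step 4: no successor for P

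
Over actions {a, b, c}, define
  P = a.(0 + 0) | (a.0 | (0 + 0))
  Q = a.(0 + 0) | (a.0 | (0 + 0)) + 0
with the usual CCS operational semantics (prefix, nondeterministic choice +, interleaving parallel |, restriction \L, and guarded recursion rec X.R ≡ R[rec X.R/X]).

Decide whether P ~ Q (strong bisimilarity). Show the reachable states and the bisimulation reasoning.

YES

P's transition system — 4 states:
  m0 = a.(0 + 0) | (a.0 | (0 + 0)) | ··a··> m1, ··a··> m2
  m1 = (0 + 0) | (a.0 | (0 + 0)) | ··a··> m3
  m2 = a.(0 + 0) | (0 | (0 + 0)) | ··a··> m3
  m3 = (0 + 0) | (0 | (0 + 0)) | ·
Q's transition system — 4 states:
  n0 = a.(0 + 0) | (a.0 | (0 + 0)) + 0 | ··a··> n1, ··a··> n2
  n1 = (0 + 0) | (a.0 | (0 + 0)) | ··a··> n3
  n2 = a.(0 + 0) | (0 | (0 + 0)) | ··a··> n3
  n3 = (0 + 0) | (0 | (0 + 0)) | ·
Bisimilarity quotient blocks:
  B0 = {m0, n0}
  B1 = {m1, m2, n1, n2}
  B2 = {m3, n3}
m0 ∈ B0, n0 ∈ B0 → same block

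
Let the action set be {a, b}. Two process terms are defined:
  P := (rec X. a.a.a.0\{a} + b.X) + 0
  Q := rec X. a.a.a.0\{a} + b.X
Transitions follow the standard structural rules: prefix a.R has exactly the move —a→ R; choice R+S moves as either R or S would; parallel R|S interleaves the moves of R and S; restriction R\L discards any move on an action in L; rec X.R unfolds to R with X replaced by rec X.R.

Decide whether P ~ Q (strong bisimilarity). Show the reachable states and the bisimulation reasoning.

P's transition system — 5 states:
  p0 = (rec X. a.a.a.0\{a} + b.X) + 0 → =a=> p1, =b=> p2
  p1 = a.a.0\{a} → =a=> p3
  p2 = rec X. a.a.a.0\{a} + b.X → =a=> p1, =b=> p2
  p3 = a.0\{a} → =a=> p4
  p4 = 0\{a} → deadlocked
Q's transition system — 4 states:
  q0 = rec X. a.a.a.0\{a} + b.X → =a=> q1, =b=> q0
  q1 = a.a.0\{a} → =a=> q2
  q2 = a.0\{a} → =a=> q3
  q3 = 0\{a} → deadlocked
Bisimilarity quotient blocks:
  B0 = {p0, p2, q0}
  B1 = {p1, q1}
  B2 = {p3, q2}
  B3 = {p4, q3}
p0 ∈ B0, q0 ∈ B0 → same block

P ~ Q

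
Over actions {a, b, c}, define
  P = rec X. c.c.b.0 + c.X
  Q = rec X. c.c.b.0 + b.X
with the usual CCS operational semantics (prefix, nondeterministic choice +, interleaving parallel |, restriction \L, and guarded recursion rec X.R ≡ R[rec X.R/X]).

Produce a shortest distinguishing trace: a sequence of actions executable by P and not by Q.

Reachable graph of P (4 states):
  p0 = rec X. c.c.b.0 + c.X :: ··c··> p0, ··c··> p1
  p1 = c.b.0 :: ··c··> p2
  p2 = b.0 :: ··b··> p3
  p3 = 0 :: deadlocked
Reachable graph of Q (4 states):
  q0 = rec X. c.c.b.0 + b.X :: ··b··> q0, ··c··> q1
  q1 = c.b.0 :: ··c··> q2
  q2 = b.0 :: ··b··> q3
  q3 = 0 :: deadlocked
Executing ccc from P (initial set {p0}):
  step 1 (c): {p0, p1}
  step 2 (c): {p0, p1, p2}
  step 3 (c): {p0, p1, p2}
  — P admits the full trace.
Executing ccc from Q (initial set {q0}):
  step 1 (c): {q1}
  step 2 (c): {q2}
  step 3 (c): ∅  — Q cannot continue

ccc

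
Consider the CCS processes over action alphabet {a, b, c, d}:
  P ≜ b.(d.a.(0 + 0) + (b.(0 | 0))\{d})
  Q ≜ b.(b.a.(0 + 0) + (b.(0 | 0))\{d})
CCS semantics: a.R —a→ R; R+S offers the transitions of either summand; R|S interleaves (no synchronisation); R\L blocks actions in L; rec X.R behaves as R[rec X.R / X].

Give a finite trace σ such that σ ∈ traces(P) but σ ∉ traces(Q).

Reachable graph of P (5 states):
  p0 = b.(d.a.(0 + 0) + (b.(0 | 0))\{d}) | —b→ p1
  p1 = d.a.(0 + 0) + (b.(0 | 0))\{d} | —b→ p2, —d→ p3
  p2 = (0 | 0)\{d} | deadlocked
  p3 = a.(0 + 0) | —a→ p4
  p4 = 0 + 0 | deadlocked
Reachable graph of Q (5 states):
  q0 = b.(b.a.(0 + 0) + (b.(0 | 0))\{d}) | —b→ q1
  q1 = b.a.(0 + 0) + (b.(0 | 0))\{d} | —b→ q2, —b→ q3
  q2 = (0 | 0)\{d} | deadlocked
  q3 = a.(0 + 0) | —a→ q4
  q4 = 0 + 0 | deadlocked
Executing bd from P (initial set {p0}):
  after b @ step 1: {p1}
  after d @ step 2: {p3}
  — P admits the full trace.
Executing bd from Q (initial set {q0}):
  after b @ step 1: {q1}
  after d @ step 2: no successor for Q

bd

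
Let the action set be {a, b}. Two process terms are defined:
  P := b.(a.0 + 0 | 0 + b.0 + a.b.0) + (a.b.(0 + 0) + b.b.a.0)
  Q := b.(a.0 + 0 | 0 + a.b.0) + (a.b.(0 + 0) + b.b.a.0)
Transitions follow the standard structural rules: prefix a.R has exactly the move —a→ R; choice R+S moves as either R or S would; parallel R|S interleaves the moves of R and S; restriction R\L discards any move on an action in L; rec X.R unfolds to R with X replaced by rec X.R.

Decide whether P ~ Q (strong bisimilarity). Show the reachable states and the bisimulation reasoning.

Reachable graph of P (8 states):
  p0 = b.(a.0 + 0 | 0 + b.0 + a.b.0) + (a.b.(0 + 0) + b.b.a.0) ⊢ --a--▸ p1, --b--▸ p2, --b--▸ p3
  p1 = b.(0 + 0) ⊢ --b--▸ p4
  p2 = a.0 + 0 | 0 + b.0 + a.b.0 ⊢ --a--▸ p5, --a--▸ p6, --b--▸ p5
  p3 = b.a.0 ⊢ --b--▸ p7
  p4 = 0 + 0 ⊢ ·
  p5 = 0 ⊢ ·
  p6 = b.0 ⊢ --b--▸ p5
  p7 = a.0 ⊢ --a--▸ p5
Reachable graph of Q (8 states):
  q0 = b.(a.0 + 0 | 0 + a.b.0) + (a.b.(0 + 0) + b.b.a.0) ⊢ --a--▸ q1, --b--▸ q2, --b--▸ q3
  q1 = b.(0 + 0) ⊢ --b--▸ q4
  q2 = a.0 + 0 | 0 + a.b.0 ⊢ --a--▸ q5, --a--▸ q6
  q3 = b.a.0 ⊢ --b--▸ q7
  q4 = 0 + 0 ⊢ ·
  q5 = 0 ⊢ ·
  q6 = b.0 ⊢ --b--▸ q5
  q7 = a.0 ⊢ --a--▸ q5
Bisimilarity quotient blocks:
  B0 = {p0}
  B1 = {p2}
  B2 = {p4, p5, q4, q5}
  B3 = {p1, p6, q1, q6}
  B4 = {p3, q3}
  B5 = {p7, q7}
  B6 = {q0}
  B7 = {q2}
p0 ∈ B0, q0 ∈ B6 → different blocks

NO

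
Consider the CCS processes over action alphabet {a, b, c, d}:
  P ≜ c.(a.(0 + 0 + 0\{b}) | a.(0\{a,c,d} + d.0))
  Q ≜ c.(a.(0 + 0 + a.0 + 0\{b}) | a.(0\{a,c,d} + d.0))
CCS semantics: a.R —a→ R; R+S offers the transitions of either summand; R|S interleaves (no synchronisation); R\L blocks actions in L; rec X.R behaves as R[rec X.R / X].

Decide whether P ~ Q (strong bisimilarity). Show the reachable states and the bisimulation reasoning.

P's transition system — 7 states:
  u0 = c.(a.(0 + 0 + 0\{b}) | a.(0\{a,c,d} + d.0)) has moves ··c··> u1
  u1 = a.(0 + 0 + 0\{b}) | a.(0\{a,c,d} + d.0) has moves ··a··> u2, ··a··> u3
  u2 = (0 + 0 + 0\{b}) | a.(0\{a,c,d} + d.0) has moves ··a··> u4
  u3 = a.(0 + 0 + 0\{b}) | (0\{a,c,d} + d.0) has moves ··a··> u4, ··d··> u5
  u4 = (0 + 0 + 0\{b}) | (0\{a,c,d} + d.0) has moves ··d··> u6
  u5 = a.(0 + 0 + 0\{b}) | 0 has moves ··a··> u6
  u6 = (0 + 0 + 0\{b}) | 0 has moves deadlocked
Q's transition system — 10 states:
  v0 = c.(a.(0 + 0 + a.0 + 0\{b}) | a.(0\{a,c,d} + d.0)) has moves ··c··> v1
  v1 = a.(0 + 0 + a.0 + 0\{b}) | a.(0\{a,c,d} + d.0) has moves ··a··> v2, ··a··> v3
  v2 = (0 + 0 + a.0 + 0\{b}) | a.(0\{a,c,d} + d.0) has moves ··a··> v4, ··a··> v5
  v3 = a.(0 + 0 + a.0 + 0\{b}) | (0\{a,c,d} + d.0) has moves ··a··> v4, ··d··> v6
  v4 = (0 + 0 + a.0 + 0\{b}) | (0\{a,c,d} + d.0) has moves ··a··> v7, ··d··> v8
  v5 = 0 | a.(0\{a,c,d} + d.0) has moves ··a··> v7
  v6 = a.(0 + 0 + a.0 + 0\{b}) | 0 has moves ··a··> v8
  v7 = 0 | (0\{a,c,d} + d.0) has moves ··d··> v9
  v8 = (0 + 0 + a.0 + 0\{b}) | 0 has moves ··a··> v9
  v9 = 0 | 0 has moves deadlocked
Bisimilarity quotient blocks:
  B0 = {u0}
  B1 = {u1, v2}
  B2 = {u2, v5}
  B3 = {u4, v7}
  B4 = {u6, v9}
  B5 = {u3, v4}
  B6 = {u5, v8}
  B7 = {v0}
  B8 = {v1}
  B9 = {v3}
  B10 = {v6}
u0 ∈ B0, v0 ∈ B7 → different blocks

P ≁ Q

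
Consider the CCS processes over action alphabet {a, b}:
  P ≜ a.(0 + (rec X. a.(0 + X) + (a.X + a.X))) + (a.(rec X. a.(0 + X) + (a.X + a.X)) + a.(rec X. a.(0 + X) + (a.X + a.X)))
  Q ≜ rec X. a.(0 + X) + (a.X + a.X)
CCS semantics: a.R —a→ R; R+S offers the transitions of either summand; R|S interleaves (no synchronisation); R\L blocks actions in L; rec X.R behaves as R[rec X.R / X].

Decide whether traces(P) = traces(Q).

Reachable graph of P (3 states):
  p0 = a.(0 + (rec X. a.(0 + X) + (a.X + a.X))) + (a.(rec X. a.(0 + X) + (a.X + a.X)) + a.(rec X. a.(0 + X) + (a.X + a.X))) ⊢ —a→ p1, —a→ p2
  p1 = 0 + (rec X. a.(0 + X) + (a.X + a.X)) ⊢ —a→ p1, —a→ p2
  p2 = rec X. a.(0 + X) + (a.X + a.X) ⊢ —a→ p1, —a→ p2
Reachable graph of Q (2 states):
  q0 = rec X. a.(0 + X) + (a.X + a.X) ⊢ —a→ q0, —a→ q1
  q1 = 0 + (rec X. a.(0 + X) + (a.X + a.X)) ⊢ —a→ q0, —a→ q1
Partition-refinement fixed point:
  B0 = {p0, p1, p2, q0, q1}
p0 ∈ B0, q0 ∈ B0 → same block
Bisimilar ⇒ trace-equivalent.

trace-equivalent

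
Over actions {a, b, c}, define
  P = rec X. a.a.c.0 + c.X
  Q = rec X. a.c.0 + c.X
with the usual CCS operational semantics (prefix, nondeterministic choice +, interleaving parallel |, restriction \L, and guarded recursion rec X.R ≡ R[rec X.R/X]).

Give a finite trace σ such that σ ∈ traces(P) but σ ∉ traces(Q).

Reachable graph of P (4 states):
  m0 = rec X. a.a.c.0 + c.X ⊢ —a→ m1, —c→ m0
  m1 = a.c.0 ⊢ —a→ m2
  m2 = c.0 ⊢ —c→ m3
  m3 = 0 ⊢ ·
Reachable graph of Q (3 states):
  n0 = rec X. a.c.0 + c.X ⊢ —a→ n1, —c→ n0
  n1 = c.0 ⊢ —c→ n2
  n2 = 0 ⊢ ·
Executing aa from P (initial set {m0}):
  after a @ step 1: {m1}
  after a @ step 2: {m2}
  ✓ P
Executing aa from Q (initial set {n0}):
  after a @ step 1: {n1}
  after a @ step 2: no successor for Q

aa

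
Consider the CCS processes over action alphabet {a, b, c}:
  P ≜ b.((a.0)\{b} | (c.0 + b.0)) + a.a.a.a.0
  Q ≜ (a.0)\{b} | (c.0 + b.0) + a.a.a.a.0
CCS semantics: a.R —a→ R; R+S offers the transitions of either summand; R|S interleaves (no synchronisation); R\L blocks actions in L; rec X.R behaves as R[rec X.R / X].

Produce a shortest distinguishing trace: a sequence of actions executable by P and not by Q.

bb

Reachable graph of P (9 states):
  s0 = b.((a.0)\{b} | (c.0 + b.0)) + a.a.a.a.0 :: -a-> s1, -b-> s2
  s1 = a.a.a.0 :: -a-> s3
  s2 = (a.0)\{b} | (c.0 + b.0) :: -a-> s4, -b-> s5, -c-> s5
  s3 = a.a.0 :: -a-> s6
  s4 = 0\{b} | (c.0 + b.0) :: -b-> s7, -c-> s7
  s5 = (a.0)\{b} | 0 :: -a-> s7
  s6 = a.0 :: -a-> s8
  s7 = 0\{b} | 0 :: stopped
  s8 = 0 :: stopped
Reachable graph of Q (8 states):
  t0 = (a.0)\{b} | (c.0 + b.0) + a.a.a.a.0 :: -a-> t1, -a-> t2, -b-> t3, -c-> t3
  t1 = 0\{b} | (c.0 + b.0) :: -b-> t4, -c-> t4
  t2 = a.a.a.0 :: -a-> t5
  t3 = (a.0)\{b} | 0 :: -a-> t4
  t4 = 0\{b} | 0 :: stopped
  t5 = a.a.0 :: -a-> t6
  t6 = a.0 :: -a-> t7
  t7 = 0 :: stopped
Trace ⟨bb⟩ through P, begin at {s0}:
  [1] b ⇒ {s2}
  [2] b ⇒ {s5}
  ✓ P
Trace ⟨bb⟩ through Q, begin at {t0}:
  [1] b ⇒ {t3}
  [2] b ⇒ no successor for Q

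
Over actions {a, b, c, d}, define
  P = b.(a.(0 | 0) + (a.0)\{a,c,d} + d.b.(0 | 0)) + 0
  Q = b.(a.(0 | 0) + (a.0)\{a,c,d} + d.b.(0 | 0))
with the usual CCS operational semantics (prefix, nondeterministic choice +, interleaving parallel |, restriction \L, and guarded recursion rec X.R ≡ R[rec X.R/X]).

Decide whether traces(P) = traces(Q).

trace-equivalent

LTS(P): 4 reachable states
  s0 = b.(a.(0 | 0) + (a.0)\{a,c,d} + d.b.(0 | 0)) + 0 ⊢ ··b··> s1
  s1 = a.(0 | 0) + (a.0)\{a,c,d} + d.b.(0 | 0) ⊢ ··a··> s2, ··d··> s3
  s2 = 0 | 0 ⊢ ∅
  s3 = b.(0 | 0) ⊢ ··b··> s2
LTS(Q): 4 reachable states
  t0 = b.(a.(0 | 0) + (a.0)\{a,c,d} + d.b.(0 | 0)) ⊢ ··b··> t1
  t1 = a.(0 | 0) + (a.0)\{a,c,d} + d.b.(0 | 0) ⊢ ··a··> t2, ··d··> t3
  t2 = 0 | 0 ⊢ ∅
  t3 = b.(0 | 0) ⊢ ··b··> t2
Bisimilarity quotient blocks:
  B0 = {s0, t0}
  B1 = {s1, t1}
  B2 = {s2, t2}
  B3 = {s3, t3}
s0 ∈ B0, t0 ∈ B0 → same block
Bisimilar ⇒ trace-equivalent.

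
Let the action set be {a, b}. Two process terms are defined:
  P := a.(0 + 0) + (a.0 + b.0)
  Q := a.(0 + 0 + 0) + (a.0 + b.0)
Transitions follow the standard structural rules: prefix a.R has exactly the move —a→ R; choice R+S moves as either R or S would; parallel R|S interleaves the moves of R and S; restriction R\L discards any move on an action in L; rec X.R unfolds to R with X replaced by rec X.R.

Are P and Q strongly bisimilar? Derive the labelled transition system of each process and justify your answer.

bisimilar

P's transition system — 3 states:
  u0 = a.(0 + 0) + (a.0 + b.0) has moves -a-> u1, -a-> u2, -b-> u1
  u1 = 0 has moves (no moves)
  u2 = 0 + 0 has moves (no moves)
Q's transition system — 3 states:
  v0 = a.(0 + 0 + 0) + (a.0 + b.0) has moves -a-> v1, -a-> v2, -b-> v1
  v1 = 0 has moves (no moves)
  v2 = 0 + 0 + 0 has moves (no moves)
Partition-refinement fixed point:
  B0 = {u0, v0}
  B1 = {u1, u2, v1, v2}
u0 ∈ B0, v0 ∈ B0 → same block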